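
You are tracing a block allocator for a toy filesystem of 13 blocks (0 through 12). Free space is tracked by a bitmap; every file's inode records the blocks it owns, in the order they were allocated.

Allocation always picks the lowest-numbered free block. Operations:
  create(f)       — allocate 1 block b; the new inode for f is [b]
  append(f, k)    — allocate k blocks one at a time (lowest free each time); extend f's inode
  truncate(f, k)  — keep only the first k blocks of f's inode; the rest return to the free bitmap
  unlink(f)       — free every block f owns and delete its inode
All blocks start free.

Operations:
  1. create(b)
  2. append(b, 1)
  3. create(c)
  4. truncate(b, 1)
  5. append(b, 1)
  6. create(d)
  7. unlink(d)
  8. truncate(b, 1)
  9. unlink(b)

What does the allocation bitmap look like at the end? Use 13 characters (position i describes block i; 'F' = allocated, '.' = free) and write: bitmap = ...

bitmap = ..F..........

  1. create(b)  ⇒  F............  {b→[0]}
  2. append(b, 1)  ⇒  FF...........  {b→[0, 1]}
  3. create(c)  ⇒  FFF..........  {b→[0, 1]; c→[2]}
  4. truncate(b, 1)  ⇒  F.F..........  {b→[0]; c→[2]}
  5. append(b, 1)  ⇒  FFF..........  {b→[0, 1]; c→[2]}
  6. create(d)  ⇒  FFFF.........  {b→[0, 1]; c→[2]; d→[3]}
  7. unlink(d)  ⇒  FFF..........  {b→[0, 1]; c→[2]}
  8. truncate(b, 1)  ⇒  F.F..........  {b→[0]; c→[2]}
  9. unlink(b)  ⇒  ..F..........  {c→[2]}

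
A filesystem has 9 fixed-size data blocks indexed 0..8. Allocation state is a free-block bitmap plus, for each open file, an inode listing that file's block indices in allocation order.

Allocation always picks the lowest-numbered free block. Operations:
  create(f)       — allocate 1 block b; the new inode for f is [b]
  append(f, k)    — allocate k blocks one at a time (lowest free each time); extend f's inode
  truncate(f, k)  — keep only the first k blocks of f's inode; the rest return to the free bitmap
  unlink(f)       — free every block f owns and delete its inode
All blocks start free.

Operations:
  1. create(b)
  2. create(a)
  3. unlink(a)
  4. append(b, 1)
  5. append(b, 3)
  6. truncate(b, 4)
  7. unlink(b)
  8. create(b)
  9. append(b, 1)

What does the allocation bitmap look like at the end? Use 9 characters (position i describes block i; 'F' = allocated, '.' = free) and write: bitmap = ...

bitmap = FF.......

  1. create(b)  ⇒  F........  {b→[0]}
  2. create(a)  ⇒  FF.......  {a→[1]; b→[0]}
  3. unlink(a)  ⇒  F........  {b→[0]}
  4. append(b, 1)  ⇒  FF.......  {b→[0, 1]}
  5. append(b, 3)  ⇒  FFFFF....  {b→[0, 1, 2, 3, 4]}
  6. truncate(b, 4)  ⇒  FFFF.....  {b→[0, 1, 2, 3]}
  7. unlink(b)  ⇒  .........  {}
  8. create(b)  ⇒  F........  {b→[0]}
  9. append(b, 1)  ⇒  FF.......  {b→[0, 1]}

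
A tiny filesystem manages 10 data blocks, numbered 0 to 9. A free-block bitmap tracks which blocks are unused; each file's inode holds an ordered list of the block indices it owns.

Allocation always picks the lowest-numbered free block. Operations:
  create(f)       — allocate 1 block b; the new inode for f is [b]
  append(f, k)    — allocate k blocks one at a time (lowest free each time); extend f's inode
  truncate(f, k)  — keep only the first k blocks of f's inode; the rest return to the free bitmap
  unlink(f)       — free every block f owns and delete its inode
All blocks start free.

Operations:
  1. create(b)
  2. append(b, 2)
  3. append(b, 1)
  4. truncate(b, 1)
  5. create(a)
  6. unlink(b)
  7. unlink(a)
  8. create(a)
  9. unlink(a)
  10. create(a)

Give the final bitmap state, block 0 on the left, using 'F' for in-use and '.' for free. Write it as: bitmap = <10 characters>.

bitmap = F.........

  1. create(b)  ⇒  F.........  {b→[0]}
  2. append(b, 2)  ⇒  FFF.......  {b→[0, 1, 2]}
  3. append(b, 1)  ⇒  FFFF......  {b→[0, 1, 2, 3]}
  4. truncate(b, 1)  ⇒  F.........  {b→[0]}
  5. create(a)  ⇒  FF........  {a→[1]; b→[0]}
  6. unlink(b)  ⇒  .F........  {a→[1]}
  7. unlink(a)  ⇒  ..........  {}
  8. create(a)  ⇒  F.........  {a→[0]}
  9. unlink(a)  ⇒  ..........  {}
  10. create(a)  ⇒  F.........  {a→[0]}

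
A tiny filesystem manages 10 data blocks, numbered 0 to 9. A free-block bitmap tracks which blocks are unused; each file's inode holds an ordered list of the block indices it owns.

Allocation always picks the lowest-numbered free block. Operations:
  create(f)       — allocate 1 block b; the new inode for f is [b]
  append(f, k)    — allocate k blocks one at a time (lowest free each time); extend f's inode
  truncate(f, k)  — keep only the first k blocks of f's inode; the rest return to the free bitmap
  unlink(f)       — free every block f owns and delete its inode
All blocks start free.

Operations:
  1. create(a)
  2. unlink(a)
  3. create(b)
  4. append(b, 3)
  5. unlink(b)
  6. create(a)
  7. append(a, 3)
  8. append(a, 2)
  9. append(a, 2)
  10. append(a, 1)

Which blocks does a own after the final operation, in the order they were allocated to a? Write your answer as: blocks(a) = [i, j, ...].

blocks(a) = [0, 1, 2, 3, 4, 5, 6, 7, 8]

[1] create(a) — a=0 (map F.........)
[2] unlink(a) —  (map ..........)
[3] create(b) — b=0 (map F.........)
[4] append(b, 3) — b=0,1,2,3 (map FFFF......)
[5] unlink(b) —  (map ..........)
[6] create(a) — a=0 (map F.........)
[7] append(a, 3) — a=0,1,2,3 (map FFFF......)
[8] append(a, 2) — a=0,1,2,3,4,5 (map FFFFFF....)
[9] append(a, 2) — a=0,1,2,3,4,5,6,7 (map FFFFFFFF..)
[10] append(a, 1) — a=0,1,2,3,4,5,6,7,8 (map FFFFFFFFF.)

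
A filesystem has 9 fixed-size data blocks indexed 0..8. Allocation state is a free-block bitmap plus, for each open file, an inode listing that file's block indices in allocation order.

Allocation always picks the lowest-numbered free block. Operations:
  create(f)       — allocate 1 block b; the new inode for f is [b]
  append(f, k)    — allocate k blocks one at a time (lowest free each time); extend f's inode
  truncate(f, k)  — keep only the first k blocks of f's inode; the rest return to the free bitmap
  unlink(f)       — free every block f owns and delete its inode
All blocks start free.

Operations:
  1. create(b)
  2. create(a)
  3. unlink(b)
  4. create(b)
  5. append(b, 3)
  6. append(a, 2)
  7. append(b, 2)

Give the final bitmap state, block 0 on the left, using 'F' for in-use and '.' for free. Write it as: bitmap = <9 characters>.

create(b): bitmap=F........ | b=[0]
create(a): bitmap=FF....... | a=[1] b=[0]
unlink(b): bitmap=.F....... | a=[1]
create(b): bitmap=FF....... | a=[1] b=[0]
append(b, 3): bitmap=FFFFF.... | a=[1] b=[0, 2, 3, 4]
append(a, 2): bitmap=FFFFFFF.. | a=[1, 5, 6] b=[0, 2, 3, 4]
append(b, 2): bitmap=FFFFFFFFF | a=[1, 5, 6] b=[0, 2, 3, 4, 7, 8]

bitmap = FFFFFFFFF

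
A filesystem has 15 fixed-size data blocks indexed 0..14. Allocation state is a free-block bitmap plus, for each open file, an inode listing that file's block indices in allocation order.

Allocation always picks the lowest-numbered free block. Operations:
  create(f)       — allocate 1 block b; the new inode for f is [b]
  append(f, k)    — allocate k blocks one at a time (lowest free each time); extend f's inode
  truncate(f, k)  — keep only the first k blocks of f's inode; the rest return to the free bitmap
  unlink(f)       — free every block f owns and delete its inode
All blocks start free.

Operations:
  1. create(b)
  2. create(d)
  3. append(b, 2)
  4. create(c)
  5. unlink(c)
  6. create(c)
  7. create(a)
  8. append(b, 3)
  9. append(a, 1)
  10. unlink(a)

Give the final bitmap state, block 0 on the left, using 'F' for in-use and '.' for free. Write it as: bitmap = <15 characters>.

bitmap = FFFFF.FFF......

create(b): bitmap=F.............. | b=[0]
create(d): bitmap=FF............. | b=[0] d=[1]
append(b, 2): bitmap=FFFF........... | b=[0, 2, 3] d=[1]
create(c): bitmap=FFFFF.......... | b=[0, 2, 3] c=[4] d=[1]
unlink(c): bitmap=FFFF........... | b=[0, 2, 3] d=[1]
create(c): bitmap=FFFFF.......... | b=[0, 2, 3] c=[4] d=[1]
create(a): bitmap=FFFFFF......... | a=[5] b=[0, 2, 3] c=[4] d=[1]
append(b, 3): bitmap=FFFFFFFFF...... | a=[5] b=[0, 2, 3, 6, 7, 8] c=[4] d=[1]
append(a, 1): bitmap=FFFFFFFFFF..... | a=[5, 9] b=[0, 2, 3, 6, 7, 8] c=[4] d=[1]
unlink(a): bitmap=FFFFF.FFF...... | b=[0, 2, 3, 6, 7, 8] c=[4] d=[1]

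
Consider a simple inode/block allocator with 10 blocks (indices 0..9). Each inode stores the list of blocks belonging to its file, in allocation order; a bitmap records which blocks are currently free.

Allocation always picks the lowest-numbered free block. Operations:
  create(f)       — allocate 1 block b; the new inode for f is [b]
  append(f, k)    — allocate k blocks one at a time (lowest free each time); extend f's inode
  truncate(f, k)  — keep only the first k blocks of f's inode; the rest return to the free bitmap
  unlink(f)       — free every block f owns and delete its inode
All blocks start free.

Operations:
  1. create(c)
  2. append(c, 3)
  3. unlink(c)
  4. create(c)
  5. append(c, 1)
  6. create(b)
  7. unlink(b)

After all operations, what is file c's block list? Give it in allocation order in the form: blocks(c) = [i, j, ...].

blocks(c) = [0, 1]

after create(c) → c:[0]  free=[F.........]
after append(c, 3) → c:[0, 1, 2, 3]  free=[FFFF......]
after unlink(c) →   free=[..........]
after create(c) → c:[0]  free=[F.........]
after append(c, 1) → c:[0, 1]  free=[FF........]
after create(b) → b:[2], c:[0, 1]  free=[FFF.......]
after unlink(b) → c:[0, 1]  free=[FF........]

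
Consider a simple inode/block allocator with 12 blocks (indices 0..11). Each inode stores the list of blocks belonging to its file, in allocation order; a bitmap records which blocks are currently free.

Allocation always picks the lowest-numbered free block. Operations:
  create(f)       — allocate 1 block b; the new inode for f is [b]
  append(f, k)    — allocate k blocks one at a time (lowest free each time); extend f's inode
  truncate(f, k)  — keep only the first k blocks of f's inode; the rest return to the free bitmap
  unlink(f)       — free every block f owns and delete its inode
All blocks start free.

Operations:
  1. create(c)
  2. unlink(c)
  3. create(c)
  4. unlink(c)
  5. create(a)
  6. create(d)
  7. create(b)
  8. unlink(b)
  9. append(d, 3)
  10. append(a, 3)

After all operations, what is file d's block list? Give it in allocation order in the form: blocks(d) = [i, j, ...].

[1] create(c) — c=0 (map F...........)
[2] unlink(c) —  (map ............)
[3] create(c) — c=0 (map F...........)
[4] unlink(c) —  (map ............)
[5] create(a) — a=0 (map F...........)
[6] create(d) — a=0 d=1 (map FF..........)
[7] create(b) — a=0 b=2 d=1 (map FFF.........)
[8] unlink(b) — a=0 d=1 (map FF..........)
[9] append(d, 3) — a=0 d=1,2,3,4 (map FFFFF.......)
[10] append(a, 3) — a=0,5,6,7 d=1,2,3,4 (map FFFFFFFF....)

blocks(d) = [1, 2, 3, 4]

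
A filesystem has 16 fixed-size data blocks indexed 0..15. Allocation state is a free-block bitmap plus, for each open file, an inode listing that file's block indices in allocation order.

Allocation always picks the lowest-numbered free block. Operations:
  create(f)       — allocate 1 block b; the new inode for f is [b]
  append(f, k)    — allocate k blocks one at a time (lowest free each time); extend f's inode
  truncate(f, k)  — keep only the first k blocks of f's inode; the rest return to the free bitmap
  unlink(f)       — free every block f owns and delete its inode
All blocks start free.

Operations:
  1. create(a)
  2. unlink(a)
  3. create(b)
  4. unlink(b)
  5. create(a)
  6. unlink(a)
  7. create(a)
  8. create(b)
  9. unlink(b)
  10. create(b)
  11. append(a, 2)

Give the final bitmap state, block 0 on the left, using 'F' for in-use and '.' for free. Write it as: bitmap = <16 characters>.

bitmap = FFFF............

create(a): bitmap=F............... | a=[0]
unlink(a): bitmap=................ | 
create(b): bitmap=F............... | b=[0]
unlink(b): bitmap=................ | 
create(a): bitmap=F............... | a=[0]
unlink(a): bitmap=................ | 
create(a): bitmap=F............... | a=[0]
create(b): bitmap=FF.............. | a=[0] b=[1]
unlink(b): bitmap=F............... | a=[0]
create(b): bitmap=FF.............. | a=[0] b=[1]
append(a, 2): bitmap=FFFF............ | a=[0, 2, 3] b=[1]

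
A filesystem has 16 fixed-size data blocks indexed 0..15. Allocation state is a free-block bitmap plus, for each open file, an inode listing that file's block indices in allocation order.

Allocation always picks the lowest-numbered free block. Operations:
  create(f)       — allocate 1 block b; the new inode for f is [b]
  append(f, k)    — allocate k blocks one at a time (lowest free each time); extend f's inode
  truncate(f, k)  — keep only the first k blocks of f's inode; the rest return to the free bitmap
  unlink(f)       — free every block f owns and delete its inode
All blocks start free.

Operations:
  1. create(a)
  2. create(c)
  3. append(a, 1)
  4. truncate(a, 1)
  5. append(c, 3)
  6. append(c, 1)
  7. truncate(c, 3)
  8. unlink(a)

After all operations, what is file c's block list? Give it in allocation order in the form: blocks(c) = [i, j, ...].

create(a): bitmap=F............... | a=[0]
create(c): bitmap=FF.............. | a=[0] c=[1]
append(a, 1): bitmap=FFF............. | a=[0, 2] c=[1]
truncate(a, 1): bitmap=FF.............. | a=[0] c=[1]
append(c, 3): bitmap=FFFFF........... | a=[0] c=[1, 2, 3, 4]
append(c, 1): bitmap=FFFFFF.......... | a=[0] c=[1, 2, 3, 4, 5]
truncate(c, 3): bitmap=FFFF............ | a=[0] c=[1, 2, 3]
unlink(a): bitmap=.FFF............ | c=[1, 2, 3]

blocks(c) = [1, 2, 3]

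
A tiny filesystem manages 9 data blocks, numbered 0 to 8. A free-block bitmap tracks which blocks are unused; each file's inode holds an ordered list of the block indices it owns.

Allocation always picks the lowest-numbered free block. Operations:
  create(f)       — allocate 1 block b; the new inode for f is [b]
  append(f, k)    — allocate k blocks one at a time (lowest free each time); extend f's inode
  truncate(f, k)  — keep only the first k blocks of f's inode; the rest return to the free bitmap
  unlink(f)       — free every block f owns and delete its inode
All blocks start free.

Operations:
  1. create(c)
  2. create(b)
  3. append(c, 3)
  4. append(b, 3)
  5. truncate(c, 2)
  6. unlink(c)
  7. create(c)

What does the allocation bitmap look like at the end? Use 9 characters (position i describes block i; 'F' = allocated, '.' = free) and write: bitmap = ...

  1. create(c)  ⇒  F........  {c→[0]}
  2. create(b)  ⇒  FF.......  {b→[1]; c→[0]}
  3. append(c, 3)  ⇒  FFFFF....  {b→[1]; c→[0, 2, 3, 4]}
  4. append(b, 3)  ⇒  FFFFFFFF.  {b→[1, 5, 6, 7]; c→[0, 2, 3, 4]}
  5. truncate(c, 2)  ⇒  FFF..FFF.  {b→[1, 5, 6, 7]; c→[0, 2]}
  6. unlink(c)  ⇒  .F...FFF.  {b→[1, 5, 6, 7]}
  7. create(c)  ⇒  FF...FFF.  {b→[1, 5, 6, 7]; c→[0]}

bitmap = FF...FFF.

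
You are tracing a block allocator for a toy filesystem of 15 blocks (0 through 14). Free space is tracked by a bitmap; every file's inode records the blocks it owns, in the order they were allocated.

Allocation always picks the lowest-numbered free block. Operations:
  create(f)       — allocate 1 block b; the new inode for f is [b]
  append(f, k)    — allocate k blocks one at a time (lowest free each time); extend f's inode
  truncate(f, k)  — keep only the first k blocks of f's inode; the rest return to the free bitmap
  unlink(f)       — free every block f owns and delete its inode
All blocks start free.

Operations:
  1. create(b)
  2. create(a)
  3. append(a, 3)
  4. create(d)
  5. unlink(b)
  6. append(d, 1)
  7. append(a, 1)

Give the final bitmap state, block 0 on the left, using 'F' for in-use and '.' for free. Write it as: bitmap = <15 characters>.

[1] create(b) — b=0 (map F..............)
[2] create(a) — a=1 b=0 (map FF.............)
[3] append(a, 3) — a=1,2,3,4 b=0 (map FFFFF..........)
[4] create(d) — a=1,2,3,4 b=0 d=5 (map FFFFFF.........)
[5] unlink(b) — a=1,2,3,4 d=5 (map .FFFFF.........)
[6] append(d, 1) — a=1,2,3,4 d=5,0 (map FFFFFF.........)
[7] append(a, 1) — a=1,2,3,4,6 d=5,0 (map FFFFFFF........)

bitmap = FFFFFFF........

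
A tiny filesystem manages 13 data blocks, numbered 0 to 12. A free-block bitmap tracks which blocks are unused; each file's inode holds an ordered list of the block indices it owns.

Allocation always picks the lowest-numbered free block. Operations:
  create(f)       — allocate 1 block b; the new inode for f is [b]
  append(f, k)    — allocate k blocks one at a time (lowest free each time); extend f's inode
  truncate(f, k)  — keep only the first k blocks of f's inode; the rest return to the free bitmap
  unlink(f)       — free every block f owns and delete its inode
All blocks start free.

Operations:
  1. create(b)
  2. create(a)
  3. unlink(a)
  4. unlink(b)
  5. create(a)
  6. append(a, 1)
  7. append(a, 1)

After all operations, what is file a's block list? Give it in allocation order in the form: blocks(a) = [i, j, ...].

after create(b) → b:[0]  free=[F............]
after create(a) → a:[1], b:[0]  free=[FF...........]
after unlink(a) → b:[0]  free=[F............]
after unlink(b) →   free=[.............]
after create(a) → a:[0]  free=[F............]
after append(a, 1) → a:[0, 1]  free=[FF...........]
after append(a, 1) → a:[0, 1, 2]  free=[FFF..........]

blocks(a) = [0, 1, 2]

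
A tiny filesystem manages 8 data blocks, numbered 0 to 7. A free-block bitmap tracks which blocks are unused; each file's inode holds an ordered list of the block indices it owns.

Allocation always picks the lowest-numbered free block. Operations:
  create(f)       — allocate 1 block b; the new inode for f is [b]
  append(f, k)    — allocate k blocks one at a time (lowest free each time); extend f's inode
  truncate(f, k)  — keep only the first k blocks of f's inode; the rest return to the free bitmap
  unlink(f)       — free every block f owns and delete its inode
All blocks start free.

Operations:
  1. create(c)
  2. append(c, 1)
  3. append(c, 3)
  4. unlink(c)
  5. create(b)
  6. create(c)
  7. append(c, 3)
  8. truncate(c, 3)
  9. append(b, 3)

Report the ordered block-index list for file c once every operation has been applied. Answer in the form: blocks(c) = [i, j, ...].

blocks(c) = [1, 2, 3]

[1] create(c) — c=0 (map F.......)
[2] append(c, 1) — c=0,1 (map FF......)
[3] append(c, 3) — c=0,1,2,3,4 (map FFFFF...)
[4] unlink(c) —  (map ........)
[5] create(b) — b=0 (map F.......)
[6] create(c) — b=0 c=1 (map FF......)
[7] append(c, 3) — b=0 c=1,2,3,4 (map FFFFF...)
[8] truncate(c, 3) — b=0 c=1,2,3 (map FFFF....)
[9] append(b, 3) — b=0,4,5,6 c=1,2,3 (map FFFFFFF.)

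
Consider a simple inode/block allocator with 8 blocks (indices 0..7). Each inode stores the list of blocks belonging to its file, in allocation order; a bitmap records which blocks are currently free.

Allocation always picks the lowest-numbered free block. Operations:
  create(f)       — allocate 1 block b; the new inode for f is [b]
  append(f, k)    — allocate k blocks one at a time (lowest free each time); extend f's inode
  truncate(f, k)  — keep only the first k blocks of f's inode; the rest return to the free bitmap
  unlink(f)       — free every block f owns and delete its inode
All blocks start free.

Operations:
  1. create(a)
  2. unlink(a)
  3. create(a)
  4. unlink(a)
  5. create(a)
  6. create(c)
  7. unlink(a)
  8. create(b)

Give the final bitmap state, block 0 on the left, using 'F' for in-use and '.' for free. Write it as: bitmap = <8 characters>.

[1] create(a) — a=0 (map F.......)
[2] unlink(a) —  (map ........)
[3] create(a) — a=0 (map F.......)
[4] unlink(a) —  (map ........)
[5] create(a) — a=0 (map F.......)
[6] create(c) — a=0 c=1 (map FF......)
[7] unlink(a) — c=1 (map .F......)
[8] create(b) — b=0 c=1 (map FF......)

bitmap = FF......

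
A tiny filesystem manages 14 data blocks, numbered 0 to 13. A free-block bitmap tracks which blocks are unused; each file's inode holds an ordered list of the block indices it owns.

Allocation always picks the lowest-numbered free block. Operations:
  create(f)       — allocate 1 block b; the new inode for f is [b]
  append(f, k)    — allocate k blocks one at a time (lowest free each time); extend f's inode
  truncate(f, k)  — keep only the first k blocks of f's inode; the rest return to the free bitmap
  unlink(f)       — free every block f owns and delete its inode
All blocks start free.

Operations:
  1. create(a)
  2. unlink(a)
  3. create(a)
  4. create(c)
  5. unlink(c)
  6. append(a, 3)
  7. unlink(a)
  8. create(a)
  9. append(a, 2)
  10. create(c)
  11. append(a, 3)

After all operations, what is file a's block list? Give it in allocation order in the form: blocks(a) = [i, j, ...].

blocks(a) = [0, 1, 2, 4, 5, 6]

  1. create(a)  ⇒  F.............  {a→[0]}
  2. unlink(a)  ⇒  ..............  {}
  3. create(a)  ⇒  F.............  {a→[0]}
  4. create(c)  ⇒  FF............  {a→[0]; c→[1]}
  5. unlink(c)  ⇒  F.............  {a→[0]}
  6. append(a, 3)  ⇒  FFFF..........  {a→[0, 1, 2, 3]}
  7. unlink(a)  ⇒  ..............  {}
  8. create(a)  ⇒  F.............  {a→[0]}
  9. append(a, 2)  ⇒  FFF...........  {a→[0, 1, 2]}
  10. create(c)  ⇒  FFFF..........  {a→[0, 1, 2]; c→[3]}
  11. append(a, 3)  ⇒  FFFFFFF.......  {a→[0, 1, 2, 4, 5, 6]; c→[3]}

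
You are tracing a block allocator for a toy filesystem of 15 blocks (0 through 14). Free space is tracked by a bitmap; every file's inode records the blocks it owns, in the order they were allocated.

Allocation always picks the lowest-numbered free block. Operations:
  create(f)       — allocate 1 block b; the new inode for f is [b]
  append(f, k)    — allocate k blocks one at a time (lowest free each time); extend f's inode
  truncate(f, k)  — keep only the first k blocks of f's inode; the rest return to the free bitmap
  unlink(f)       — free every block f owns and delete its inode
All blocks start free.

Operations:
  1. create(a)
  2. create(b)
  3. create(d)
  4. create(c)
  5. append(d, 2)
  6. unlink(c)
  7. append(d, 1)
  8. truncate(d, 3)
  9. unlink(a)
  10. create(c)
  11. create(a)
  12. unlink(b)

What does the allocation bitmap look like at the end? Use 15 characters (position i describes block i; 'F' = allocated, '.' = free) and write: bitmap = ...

bitmap = F.FFFF.........

[1] create(a) — a=0 (map F..............)
[2] create(b) — a=0 b=1 (map FF.............)
[3] create(d) — a=0 b=1 d=2 (map FFF............)
[4] create(c) — a=0 b=1 c=3 d=2 (map FFFF...........)
[5] append(d, 2) — a=0 b=1 c=3 d=2,4,5 (map FFFFFF.........)
[6] unlink(c) — a=0 b=1 d=2,4,5 (map FFF.FF.........)
[7] append(d, 1) — a=0 b=1 d=2,4,5,3 (map FFFFFF.........)
[8] truncate(d, 3) — a=0 b=1 d=2,4,5 (map FFF.FF.........)
[9] unlink(a) — b=1 d=2,4,5 (map .FF.FF.........)
[10] create(c) — b=1 c=0 d=2,4,5 (map FFF.FF.........)
[11] create(a) — a=3 b=1 c=0 d=2,4,5 (map FFFFFF.........)
[12] unlink(b) — a=3 c=0 d=2,4,5 (map F.FFFF.........)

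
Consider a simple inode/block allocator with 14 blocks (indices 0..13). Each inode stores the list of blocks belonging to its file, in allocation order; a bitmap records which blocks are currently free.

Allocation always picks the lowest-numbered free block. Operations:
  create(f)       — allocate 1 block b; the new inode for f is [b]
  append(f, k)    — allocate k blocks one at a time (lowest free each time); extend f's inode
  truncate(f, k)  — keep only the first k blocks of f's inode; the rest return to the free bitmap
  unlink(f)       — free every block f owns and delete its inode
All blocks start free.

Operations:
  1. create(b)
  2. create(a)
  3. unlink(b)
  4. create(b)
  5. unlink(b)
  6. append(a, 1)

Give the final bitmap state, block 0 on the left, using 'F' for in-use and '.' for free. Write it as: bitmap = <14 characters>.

bitmap = FF............

[1] create(b) — b=0 (map F.............)
[2] create(a) — a=1 b=0 (map FF............)
[3] unlink(b) — a=1 (map .F............)
[4] create(b) — a=1 b=0 (map FF............)
[5] unlink(b) — a=1 (map .F............)
[6] append(a, 1) — a=1,0 (map FF............)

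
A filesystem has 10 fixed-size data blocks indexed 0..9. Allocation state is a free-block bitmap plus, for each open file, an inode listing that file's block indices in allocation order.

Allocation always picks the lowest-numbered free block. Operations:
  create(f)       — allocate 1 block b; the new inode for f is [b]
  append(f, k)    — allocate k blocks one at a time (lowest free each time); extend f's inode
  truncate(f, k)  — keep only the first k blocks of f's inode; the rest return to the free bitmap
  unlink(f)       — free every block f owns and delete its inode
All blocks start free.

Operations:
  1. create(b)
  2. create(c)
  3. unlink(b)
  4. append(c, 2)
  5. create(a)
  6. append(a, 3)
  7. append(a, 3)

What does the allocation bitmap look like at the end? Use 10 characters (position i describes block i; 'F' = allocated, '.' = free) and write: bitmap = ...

after create(b) → b:[0]  free=[F.........]
after create(c) → b:[0], c:[1]  free=[FF........]
after unlink(b) → c:[1]  free=[.F........]
after append(c, 2) → c:[1, 0, 2]  free=[FFF.......]
after create(a) → a:[3], c:[1, 0, 2]  free=[FFFF......]
after append(a, 3) → a:[3, 4, 5, 6], c:[1, 0, 2]  free=[FFFFFFF...]
after append(a, 3) → a:[3, 4, 5, 6, 7, 8, 9], c:[1, 0, 2]  free=[FFFFFFFFFF]

bitmap = FFFFFFFFFF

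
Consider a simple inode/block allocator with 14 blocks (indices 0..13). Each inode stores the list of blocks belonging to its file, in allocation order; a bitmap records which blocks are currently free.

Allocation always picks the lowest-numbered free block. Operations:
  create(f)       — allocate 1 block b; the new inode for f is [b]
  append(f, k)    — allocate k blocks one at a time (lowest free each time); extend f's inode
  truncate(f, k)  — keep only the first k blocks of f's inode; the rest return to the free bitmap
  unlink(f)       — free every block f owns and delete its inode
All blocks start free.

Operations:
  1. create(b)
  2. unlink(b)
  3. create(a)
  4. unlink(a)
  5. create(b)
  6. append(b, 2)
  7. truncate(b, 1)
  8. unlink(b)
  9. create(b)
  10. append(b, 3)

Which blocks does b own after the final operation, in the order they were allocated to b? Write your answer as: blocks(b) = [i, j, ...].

[1] create(b) — b=0 (map F.............)
[2] unlink(b) —  (map ..............)
[3] create(a) — a=0 (map F.............)
[4] unlink(a) —  (map ..............)
[5] create(b) — b=0 (map F.............)
[6] append(b, 2) — b=0,1,2 (map FFF...........)
[7] truncate(b, 1) — b=0 (map F.............)
[8] unlink(b) —  (map ..............)
[9] create(b) — b=0 (map F.............)
[10] append(b, 3) — b=0,1,2,3 (map FFFF..........)

blocks(b) = [0, 1, 2, 3]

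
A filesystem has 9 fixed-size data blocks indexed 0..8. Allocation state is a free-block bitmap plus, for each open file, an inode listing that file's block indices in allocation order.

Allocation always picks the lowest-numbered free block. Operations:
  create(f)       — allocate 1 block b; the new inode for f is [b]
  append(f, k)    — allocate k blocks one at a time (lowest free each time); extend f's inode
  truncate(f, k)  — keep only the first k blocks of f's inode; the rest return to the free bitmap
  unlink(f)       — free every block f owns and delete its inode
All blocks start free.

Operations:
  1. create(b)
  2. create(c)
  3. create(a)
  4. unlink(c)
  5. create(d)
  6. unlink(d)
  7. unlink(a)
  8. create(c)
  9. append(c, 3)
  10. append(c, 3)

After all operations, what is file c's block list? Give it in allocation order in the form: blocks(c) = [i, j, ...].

blocks(c) = [1, 2, 3, 4, 5, 6, 7]

  1. create(b)  ⇒  F........  {b→[0]}
  2. create(c)  ⇒  FF.......  {b→[0]; c→[1]}
  3. create(a)  ⇒  FFF......  {a→[2]; b→[0]; c→[1]}
  4. unlink(c)  ⇒  F.F......  {a→[2]; b→[0]}
  5. create(d)  ⇒  FFF......  {a→[2]; b→[0]; d→[1]}
  6. unlink(d)  ⇒  F.F......  {a→[2]; b→[0]}
  7. unlink(a)  ⇒  F........  {b→[0]}
  8. create(c)  ⇒  FF.......  {b→[0]; c→[1]}
  9. append(c, 3)  ⇒  FFFFF....  {b→[0]; c→[1, 2, 3, 4]}
  10. append(c, 3)  ⇒  FFFFFFFF.  {b→[0]; c→[1, 2, 3, 4, 5, 6, 7]}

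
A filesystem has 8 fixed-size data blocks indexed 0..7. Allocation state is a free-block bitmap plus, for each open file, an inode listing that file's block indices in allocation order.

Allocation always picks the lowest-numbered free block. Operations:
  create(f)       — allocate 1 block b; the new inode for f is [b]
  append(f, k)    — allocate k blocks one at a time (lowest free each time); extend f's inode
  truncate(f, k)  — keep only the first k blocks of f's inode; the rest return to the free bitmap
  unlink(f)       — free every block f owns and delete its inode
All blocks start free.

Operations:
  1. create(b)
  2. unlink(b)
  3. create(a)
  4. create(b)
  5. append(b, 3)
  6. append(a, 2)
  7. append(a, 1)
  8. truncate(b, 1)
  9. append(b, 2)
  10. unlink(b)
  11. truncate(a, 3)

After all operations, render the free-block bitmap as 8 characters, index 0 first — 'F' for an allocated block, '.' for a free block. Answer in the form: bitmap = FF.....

create(b): bitmap=F....... | b=[0]
unlink(b): bitmap=........ | 
create(a): bitmap=F....... | a=[0]
create(b): bitmap=FF...... | a=[0] b=[1]
append(b, 3): bitmap=FFFFF... | a=[0] b=[1, 2, 3, 4]
append(a, 2): bitmap=FFFFFFF. | a=[0, 5, 6] b=[1, 2, 3, 4]
append(a, 1): bitmap=FFFFFFFF | a=[0, 5, 6, 7] b=[1, 2, 3, 4]
truncate(b, 1): bitmap=FF...FFF | a=[0, 5, 6, 7] b=[1]
append(b, 2): bitmap=FFFF.FFF | a=[0, 5, 6, 7] b=[1, 2, 3]
unlink(b): bitmap=F....FFF | a=[0, 5, 6, 7]
truncate(a, 3): bitmap=F....FF. | a=[0, 5, 6]

bitmap = F....FF.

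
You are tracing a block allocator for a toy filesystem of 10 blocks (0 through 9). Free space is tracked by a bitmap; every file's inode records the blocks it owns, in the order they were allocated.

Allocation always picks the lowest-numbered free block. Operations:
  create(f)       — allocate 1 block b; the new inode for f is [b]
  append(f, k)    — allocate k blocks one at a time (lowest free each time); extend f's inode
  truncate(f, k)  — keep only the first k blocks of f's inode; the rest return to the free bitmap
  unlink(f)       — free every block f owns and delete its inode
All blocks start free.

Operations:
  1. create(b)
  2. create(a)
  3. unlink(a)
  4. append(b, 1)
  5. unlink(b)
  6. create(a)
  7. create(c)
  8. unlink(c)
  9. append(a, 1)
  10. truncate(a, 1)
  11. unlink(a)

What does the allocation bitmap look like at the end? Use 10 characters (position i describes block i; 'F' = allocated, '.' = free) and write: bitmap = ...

bitmap = ..........

  1. create(b)  ⇒  F.........  {b→[0]}
  2. create(a)  ⇒  FF........  {a→[1]; b→[0]}
  3. unlink(a)  ⇒  F.........  {b→[0]}
  4. append(b, 1)  ⇒  FF........  {b→[0, 1]}
  5. unlink(b)  ⇒  ..........  {}
  6. create(a)  ⇒  F.........  {a→[0]}
  7. create(c)  ⇒  FF........  {a→[0]; c→[1]}
  8. unlink(c)  ⇒  F.........  {a→[0]}
  9. append(a, 1)  ⇒  FF........  {a→[0, 1]}
  10. truncate(a, 1)  ⇒  F.........  {a→[0]}
  11. unlink(a)  ⇒  ..........  {}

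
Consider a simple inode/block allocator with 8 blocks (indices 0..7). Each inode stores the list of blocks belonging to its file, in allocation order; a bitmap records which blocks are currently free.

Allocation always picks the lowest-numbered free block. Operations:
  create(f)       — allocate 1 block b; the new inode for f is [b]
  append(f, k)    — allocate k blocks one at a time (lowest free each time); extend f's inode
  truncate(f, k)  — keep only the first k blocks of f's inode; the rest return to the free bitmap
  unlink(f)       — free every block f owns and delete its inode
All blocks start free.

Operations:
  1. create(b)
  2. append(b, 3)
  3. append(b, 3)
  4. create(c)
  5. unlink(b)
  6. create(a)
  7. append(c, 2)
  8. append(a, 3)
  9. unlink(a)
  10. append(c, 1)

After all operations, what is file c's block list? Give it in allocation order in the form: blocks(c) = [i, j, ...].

blocks(c) = [7, 1, 2, 0]

create(b): bitmap=F....... | b=[0]
append(b, 3): bitmap=FFFF.... | b=[0, 1, 2, 3]
append(b, 3): bitmap=FFFFFFF. | b=[0, 1, 2, 3, 4, 5, 6]
create(c): bitmap=FFFFFFFF | b=[0, 1, 2, 3, 4, 5, 6] c=[7]
unlink(b): bitmap=.......F | c=[7]
create(a): bitmap=F......F | a=[0] c=[7]
append(c, 2): bitmap=FFF....F | a=[0] c=[7, 1, 2]
append(a, 3): bitmap=FFFFFF.F | a=[0, 3, 4, 5] c=[7, 1, 2]
unlink(a): bitmap=.FF....F | c=[7, 1, 2]
append(c, 1): bitmap=FFF....F | c=[7, 1, 2, 0]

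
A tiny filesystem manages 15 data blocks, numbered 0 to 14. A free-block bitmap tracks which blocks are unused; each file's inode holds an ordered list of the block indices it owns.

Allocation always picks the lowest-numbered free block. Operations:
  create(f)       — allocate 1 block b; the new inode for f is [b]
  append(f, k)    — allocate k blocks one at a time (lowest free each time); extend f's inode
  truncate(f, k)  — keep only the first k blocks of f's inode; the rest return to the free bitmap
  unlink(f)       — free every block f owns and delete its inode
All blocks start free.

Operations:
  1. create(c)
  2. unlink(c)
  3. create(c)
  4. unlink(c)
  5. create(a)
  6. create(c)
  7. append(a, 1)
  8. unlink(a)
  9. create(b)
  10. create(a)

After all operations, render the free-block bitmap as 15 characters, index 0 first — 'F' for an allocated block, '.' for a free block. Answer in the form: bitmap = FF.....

bitmap = FFF............

create(c): bitmap=F.............. | c=[0]
unlink(c): bitmap=............... | 
create(c): bitmap=F.............. | c=[0]
unlink(c): bitmap=............... | 
create(a): bitmap=F.............. | a=[0]
create(c): bitmap=FF............. | a=[0] c=[1]
append(a, 1): bitmap=FFF............ | a=[0, 2] c=[1]
unlink(a): bitmap=.F............. | c=[1]
create(b): bitmap=FF............. | b=[0] c=[1]
create(a): bitmap=FFF............ | a=[2] b=[0] c=[1]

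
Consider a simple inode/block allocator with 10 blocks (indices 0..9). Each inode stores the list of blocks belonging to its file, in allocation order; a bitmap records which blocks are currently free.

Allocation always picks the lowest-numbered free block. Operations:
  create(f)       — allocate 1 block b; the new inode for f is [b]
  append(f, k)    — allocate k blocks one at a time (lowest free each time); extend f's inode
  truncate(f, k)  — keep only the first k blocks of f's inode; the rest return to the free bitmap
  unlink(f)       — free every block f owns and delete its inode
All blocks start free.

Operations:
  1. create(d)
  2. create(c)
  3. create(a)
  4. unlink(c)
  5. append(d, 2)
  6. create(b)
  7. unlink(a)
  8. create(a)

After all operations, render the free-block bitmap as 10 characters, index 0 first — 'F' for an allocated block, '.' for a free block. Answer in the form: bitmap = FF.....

bitmap = FFFFF.....

[1] create(d) — d=0 (map F.........)
[2] create(c) — c=1 d=0 (map FF........)
[3] create(a) — a=2 c=1 d=0 (map FFF.......)
[4] unlink(c) — a=2 d=0 (map F.F.......)
[5] append(d, 2) — a=2 d=0,1,3 (map FFFF......)
[6] create(b) — a=2 b=4 d=0,1,3 (map FFFFF.....)
[7] unlink(a) — b=4 d=0,1,3 (map FF.FF.....)
[8] create(a) — a=2 b=4 d=0,1,3 (map FFFFF.....)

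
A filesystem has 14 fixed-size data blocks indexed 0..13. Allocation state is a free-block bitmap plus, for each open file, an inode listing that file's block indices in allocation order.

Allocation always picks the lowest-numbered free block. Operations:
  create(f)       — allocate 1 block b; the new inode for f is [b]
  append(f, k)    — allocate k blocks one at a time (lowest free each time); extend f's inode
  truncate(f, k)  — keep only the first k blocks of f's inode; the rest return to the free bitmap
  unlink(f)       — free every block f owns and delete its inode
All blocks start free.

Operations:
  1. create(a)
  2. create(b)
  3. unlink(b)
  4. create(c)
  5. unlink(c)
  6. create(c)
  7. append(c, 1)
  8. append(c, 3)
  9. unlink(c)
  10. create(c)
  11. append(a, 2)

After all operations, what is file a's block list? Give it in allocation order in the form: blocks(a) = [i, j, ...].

blocks(a) = [0, 2, 3]

after create(a) → a:[0]  free=[F.............]
after create(b) → a:[0], b:[1]  free=[FF............]
after unlink(b) → a:[0]  free=[F.............]
after create(c) → a:[0], c:[1]  free=[FF............]
after unlink(c) → a:[0]  free=[F.............]
after create(c) → a:[0], c:[1]  free=[FF............]
after append(c, 1) → a:[0], c:[1, 2]  free=[FFF...........]
after append(c, 3) → a:[0], c:[1, 2, 3, 4, 5]  free=[FFFFFF........]
after unlink(c) → a:[0]  free=[F.............]
after create(c) → a:[0], c:[1]  free=[FF............]
after append(a, 2) → a:[0, 2, 3], c:[1]  free=[FFFF..........]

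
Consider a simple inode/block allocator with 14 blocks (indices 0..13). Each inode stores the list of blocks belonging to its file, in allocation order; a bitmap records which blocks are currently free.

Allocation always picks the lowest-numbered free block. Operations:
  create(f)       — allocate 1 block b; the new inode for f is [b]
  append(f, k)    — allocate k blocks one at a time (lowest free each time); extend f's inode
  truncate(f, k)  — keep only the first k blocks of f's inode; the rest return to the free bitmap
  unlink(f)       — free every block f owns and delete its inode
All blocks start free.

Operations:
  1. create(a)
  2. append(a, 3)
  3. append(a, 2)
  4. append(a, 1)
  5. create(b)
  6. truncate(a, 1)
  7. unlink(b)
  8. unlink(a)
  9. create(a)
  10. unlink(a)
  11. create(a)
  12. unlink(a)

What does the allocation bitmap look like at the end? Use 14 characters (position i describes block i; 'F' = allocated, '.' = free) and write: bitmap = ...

[1] create(a) — a=0 (map F.............)
[2] append(a, 3) — a=0,1,2,3 (map FFFF..........)
[3] append(a, 2) — a=0,1,2,3,4,5 (map FFFFFF........)
[4] append(a, 1) — a=0,1,2,3,4,5,6 (map FFFFFFF.......)
[5] create(b) — a=0,1,2,3,4,5,6 b=7 (map FFFFFFFF......)
[6] truncate(a, 1) — a=0 b=7 (map F......F......)
[7] unlink(b) — a=0 (map F.............)
[8] unlink(a) —  (map ..............)
[9] create(a) — a=0 (map F.............)
[10] unlink(a) —  (map ..............)
[11] create(a) — a=0 (map F.............)
[12] unlink(a) —  (map ..............)

bitmap = ..............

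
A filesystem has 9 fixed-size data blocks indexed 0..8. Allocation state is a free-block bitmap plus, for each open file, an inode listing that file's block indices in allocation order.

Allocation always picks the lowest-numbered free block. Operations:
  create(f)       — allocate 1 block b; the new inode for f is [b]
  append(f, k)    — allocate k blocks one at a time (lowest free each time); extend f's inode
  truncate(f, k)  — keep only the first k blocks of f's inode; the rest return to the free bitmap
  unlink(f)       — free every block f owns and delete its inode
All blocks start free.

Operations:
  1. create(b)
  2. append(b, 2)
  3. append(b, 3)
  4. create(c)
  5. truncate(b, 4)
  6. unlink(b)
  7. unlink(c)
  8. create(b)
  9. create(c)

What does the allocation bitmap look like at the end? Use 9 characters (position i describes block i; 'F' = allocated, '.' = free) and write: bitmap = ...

create(b): bitmap=F........ | b=[0]
append(b, 2): bitmap=FFF...... | b=[0, 1, 2]
append(b, 3): bitmap=FFFFFF... | b=[0, 1, 2, 3, 4, 5]
create(c): bitmap=FFFFFFF.. | b=[0, 1, 2, 3, 4, 5] c=[6]
truncate(b, 4): bitmap=FFFF..F.. | b=[0, 1, 2, 3] c=[6]
unlink(b): bitmap=......F.. | c=[6]
unlink(c): bitmap=......... | 
create(b): bitmap=F........ | b=[0]
create(c): bitmap=FF....... | b=[0] c=[1]

bitmap = FF.......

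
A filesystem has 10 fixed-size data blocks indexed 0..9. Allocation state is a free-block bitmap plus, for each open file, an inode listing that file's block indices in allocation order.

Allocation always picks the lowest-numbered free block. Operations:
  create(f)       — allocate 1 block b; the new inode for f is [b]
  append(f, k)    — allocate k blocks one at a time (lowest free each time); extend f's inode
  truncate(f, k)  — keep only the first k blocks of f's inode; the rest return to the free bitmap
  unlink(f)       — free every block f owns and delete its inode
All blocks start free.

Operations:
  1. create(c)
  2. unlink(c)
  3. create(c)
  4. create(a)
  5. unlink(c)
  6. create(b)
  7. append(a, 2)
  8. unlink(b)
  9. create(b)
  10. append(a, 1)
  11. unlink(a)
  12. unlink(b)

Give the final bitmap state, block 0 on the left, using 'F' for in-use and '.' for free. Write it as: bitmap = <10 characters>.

after create(c) → c:[0]  free=[F.........]
after unlink(c) →   free=[..........]
after create(c) → c:[0]  free=[F.........]
after create(a) → a:[1], c:[0]  free=[FF........]
after unlink(c) → a:[1]  free=[.F........]
after create(b) → a:[1], b:[0]  free=[FF........]
after append(a, 2) → a:[1, 2, 3], b:[0]  free=[FFFF......]
after unlink(b) → a:[1, 2, 3]  free=[.FFF......]
after create(b) → a:[1, 2, 3], b:[0]  free=[FFFF......]
after append(a, 1) → a:[1, 2, 3, 4], b:[0]  free=[FFFFF.....]
after unlink(a) → b:[0]  free=[F.........]
after unlink(b) →   free=[..........]

bitmap = ..........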